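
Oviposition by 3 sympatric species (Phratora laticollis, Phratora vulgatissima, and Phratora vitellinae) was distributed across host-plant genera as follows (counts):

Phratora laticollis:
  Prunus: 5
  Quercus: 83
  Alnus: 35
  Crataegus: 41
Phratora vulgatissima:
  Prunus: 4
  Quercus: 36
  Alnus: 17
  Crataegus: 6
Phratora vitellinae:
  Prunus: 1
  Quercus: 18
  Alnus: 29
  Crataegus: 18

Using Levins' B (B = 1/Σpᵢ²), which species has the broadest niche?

Proportions for Phratora laticollis (n=164): 5/164=0.0305, 83/164=0.5061, 35/164=0.2134, 41/164=0.2500
Proportions for Phratora vulgatissima (n=63): 4/63=0.0635, 36/63=0.5714, 17/63=0.2698, 6/63=0.0952
Proportions for Phratora vitellinae (n=66): 1/66=0.0152, 18/66=0.2727, 29/66=0.4394, 18/66=0.2727
Σp_latiᵢ² = 0.0305² + 0.5061² + 0.2134² + 0.2500² = 0.000930 + 0.256137 + 0.045540 + 0.062500 = 0.365107
B_lati = 1 / 0.365107 = 2.7389
Σp_vulgᵢ² = 0.0635² + 0.5714² + 0.2698² + 0.0952² = 0.004032 + 0.326498 + 0.072792 + 0.009063 = 0.412385
B_vulg = 1 / 0.412385 = 2.4249
Σp_viteᵢ² = 0.0152² + 0.2727² + 0.4394² + 0.2727² = 0.000231 + 0.074365 + 0.193072 + 0.074365 = 0.342033
B_vite = 1 / 0.342033 = 2.9237
Highest B → broadest niche (most generalist): Phratora vitellinae (B = 2.92).

Phratora vitellinae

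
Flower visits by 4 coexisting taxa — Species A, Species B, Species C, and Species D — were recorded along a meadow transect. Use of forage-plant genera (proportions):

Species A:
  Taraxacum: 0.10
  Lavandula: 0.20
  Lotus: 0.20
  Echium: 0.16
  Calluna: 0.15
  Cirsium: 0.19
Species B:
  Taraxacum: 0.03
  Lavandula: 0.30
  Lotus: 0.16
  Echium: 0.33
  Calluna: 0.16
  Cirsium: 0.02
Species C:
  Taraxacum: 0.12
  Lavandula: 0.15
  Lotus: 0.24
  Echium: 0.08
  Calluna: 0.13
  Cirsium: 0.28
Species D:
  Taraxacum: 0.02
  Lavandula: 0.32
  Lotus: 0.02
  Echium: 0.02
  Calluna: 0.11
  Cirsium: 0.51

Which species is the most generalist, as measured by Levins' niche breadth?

Σp_Aᵢ² = 0.10² + 0.20² + 0.20² + 0.16² + 0.15² + 0.19² = 0.0100 + 0.0400 + 0.0400 + 0.0256 + 0.0225 + 0.0361 = 0.1742
B_A = 1 / 0.1742 = 5.7405
Σp_Bᵢ² = 0.03² + 0.30² + 0.16² + 0.33² + 0.16² + 0.02² = 0.0009 + 0.0900 + 0.0256 + 0.1089 + 0.0256 + 0.0004 = 0.2514
B_B = 1 / 0.2514 = 3.9777
Σp_Cᵢ² = 0.12² + 0.15² + 0.24² + 0.08² + 0.13² + 0.28² = 0.0144 + 0.0225 + 0.0576 + 0.0064 + 0.0169 + 0.0784 = 0.1962
B_C = 1 / 0.1962 = 5.0968
Σp_Dᵢ² = 0.02² + 0.32² + 0.02² + 0.02² + 0.11² + 0.51² = 0.0004 + 0.1024 + 0.0004 + 0.0004 + 0.0121 + 0.2601 = 0.3758
B_D = 1 / 0.3758 = 2.6610
Highest B → broadest niche (most generalist): Species A (B = 5.74).

Species A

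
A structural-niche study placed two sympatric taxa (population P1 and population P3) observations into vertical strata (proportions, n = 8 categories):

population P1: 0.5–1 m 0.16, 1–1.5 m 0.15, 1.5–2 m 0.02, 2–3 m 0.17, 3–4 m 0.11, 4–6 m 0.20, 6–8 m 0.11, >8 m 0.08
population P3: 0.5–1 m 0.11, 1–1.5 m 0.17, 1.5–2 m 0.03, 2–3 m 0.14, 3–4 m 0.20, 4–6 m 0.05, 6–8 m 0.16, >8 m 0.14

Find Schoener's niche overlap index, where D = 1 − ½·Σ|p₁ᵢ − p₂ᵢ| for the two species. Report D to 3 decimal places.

0.770

Σ|p₁ᵢ − p₂ᵢ| = 0.05 + 0.02 + 0.01 + 0.03 + 0.09 + 0.15 + 0.05 + 0.06 = 0.46
D = 1 − ½ × 0.46 = 1 − 0.230 = 0.77000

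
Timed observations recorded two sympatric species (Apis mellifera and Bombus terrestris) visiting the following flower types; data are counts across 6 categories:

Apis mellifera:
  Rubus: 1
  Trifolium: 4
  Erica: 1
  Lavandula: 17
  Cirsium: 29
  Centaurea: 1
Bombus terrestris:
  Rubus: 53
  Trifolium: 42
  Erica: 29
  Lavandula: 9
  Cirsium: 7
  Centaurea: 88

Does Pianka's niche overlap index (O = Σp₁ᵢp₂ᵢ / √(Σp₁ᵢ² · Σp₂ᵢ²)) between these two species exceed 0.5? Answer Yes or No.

Proportions for Apis mellifera (n=53): 1/53=0.0189, 4/53=0.0755, 1/53=0.0189, 17/53=0.3208, 29/53=0.5472, 1/53=0.0189
Proportions for Bombus terrestris (n=228): 53/228=0.2325, 42/228=0.1842, 29/228=0.1272, 9/228=0.0395, 7/228=0.0307, 88/228=0.3860
Σ p₁ᵢp₂ᵢ = 0.004394 + 0.013907 + 0.002404 + 0.012672 + 0.016799 + 0.007295 = 0.057471
Σp_1ᵢ² = 0.0189² + 0.0755² + 0.0189² + 0.3208² + 0.5472² + 0.0189² = 0.000357 + 0.005700 + 0.000357 + 0.102913 + 0.299428 + 0.000357 = 0.409112
Σp_2ᵢ² = 0.2325² + 0.1842² + 0.1272² + 0.0395² + 0.0307² + 0.3860² = 0.054056 + 0.033930 + 0.016180 + 0.001560 + 0.000942 + 0.148996 = 0.255664
O = 0.057471 / √(0.409112 × 0.255664) = 0.057471 / 0.3234118 = 0.1777
O = 0.1777 < 0.5 → No.

No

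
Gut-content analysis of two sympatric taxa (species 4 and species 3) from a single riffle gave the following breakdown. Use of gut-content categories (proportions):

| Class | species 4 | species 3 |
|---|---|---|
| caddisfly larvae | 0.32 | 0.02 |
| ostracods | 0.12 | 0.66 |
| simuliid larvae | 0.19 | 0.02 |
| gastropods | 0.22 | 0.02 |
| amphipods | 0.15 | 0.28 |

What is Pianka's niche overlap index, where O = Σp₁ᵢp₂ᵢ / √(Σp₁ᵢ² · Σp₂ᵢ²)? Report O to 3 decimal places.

0.400

Σ p₁ᵢp₂ᵢ = 0.0064 + 0.0792 + 0.0038 + 0.0044 + 0.0420 = 0.1358
Σp_1ᵢ² = 0.32² + 0.12² + 0.19² + 0.22² + 0.15² = 0.1024 + 0.0144 + 0.0361 + 0.0484 + 0.0225 = 0.2238
Σp_2ᵢ² = 0.02² + 0.66² + 0.02² + 0.02² + 0.28² = 0.0004 + 0.4356 + 0.0004 + 0.0004 + 0.0784 = 0.5152
O = 0.1358 / √(0.2238 × 0.5152) = 0.1358 / 0.339561 = 0.39993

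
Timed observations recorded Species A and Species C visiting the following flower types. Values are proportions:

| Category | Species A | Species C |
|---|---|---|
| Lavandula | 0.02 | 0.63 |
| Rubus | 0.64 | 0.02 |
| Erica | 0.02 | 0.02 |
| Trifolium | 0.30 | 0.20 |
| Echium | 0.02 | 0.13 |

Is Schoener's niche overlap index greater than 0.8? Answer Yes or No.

Σ|p₁ᵢ − p₂ᵢ| = 0.61 + 0.62 + 0.00 + 0.10 + 0.11 = 1.44
D = 1 − ½ × 1.44 = 1 − 0.720 = 0.2800
D = 0.2800 < 0.8 → No.

No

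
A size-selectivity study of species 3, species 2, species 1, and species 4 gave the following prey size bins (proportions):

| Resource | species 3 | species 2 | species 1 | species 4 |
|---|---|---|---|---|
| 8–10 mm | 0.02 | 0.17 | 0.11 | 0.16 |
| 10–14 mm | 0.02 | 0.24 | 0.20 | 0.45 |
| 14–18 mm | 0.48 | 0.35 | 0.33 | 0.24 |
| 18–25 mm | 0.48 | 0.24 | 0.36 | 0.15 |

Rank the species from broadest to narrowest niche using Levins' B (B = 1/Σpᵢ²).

Σp_3ᵢ² = 0.02² + 0.02² + 0.48² + 0.48² = 0.0004 + 0.0004 + 0.2304 + 0.2304 = 0.4616
B_3 = 1 / 0.4616 = 2.1664
Σp_2ᵢ² = 0.17² + 0.24² + 0.35² + 0.24² = 0.0289 + 0.0576 + 0.1225 + 0.0576 = 0.2666
B_2 = 1 / 0.2666 = 3.7509
Σp_1ᵢ² = 0.11² + 0.20² + 0.33² + 0.36² = 0.0121 + 0.0400 + 0.1089 + 0.1296 = 0.2906
B_1 = 1 / 0.2906 = 3.4412
Σp_4ᵢ² = 0.16² + 0.45² + 0.24² + 0.15² = 0.0256 + 0.2025 + 0.0576 + 0.0225 = 0.3082
B_4 = 1 / 0.3082 = 3.2446
Ranking by B (broadest → narrowest): species 2 (3.75) > species 1 (3.44) > species 4 (3.24) > species 3 (2.17)

species 2 > species 1 > species 4 > species 3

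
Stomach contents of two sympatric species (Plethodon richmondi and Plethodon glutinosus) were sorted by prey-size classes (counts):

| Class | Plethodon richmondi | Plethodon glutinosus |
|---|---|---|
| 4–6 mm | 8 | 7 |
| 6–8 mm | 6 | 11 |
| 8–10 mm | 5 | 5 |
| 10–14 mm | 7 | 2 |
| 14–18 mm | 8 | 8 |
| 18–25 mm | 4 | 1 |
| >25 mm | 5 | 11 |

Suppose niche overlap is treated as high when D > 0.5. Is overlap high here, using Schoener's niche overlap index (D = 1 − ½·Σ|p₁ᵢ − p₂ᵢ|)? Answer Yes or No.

Proportions for Plethodon richmondi (n=43): 8/43=0.1860, 6/43=0.1395, 5/43=0.1163, 7/43=0.1628, 8/43=0.1860, 4/43=0.0930, 5/43=0.1163
Proportions for Plethodon glutinosus (n=45): 7/45=0.1556, 11/45=0.2444, 5/45=0.1111, 2/45=0.0444, 8/45=0.1778, 1/45=0.0222, 11/45=0.2444
Σ|p₁ᵢ − p₂ᵢ| = 0.0304 + 0.1049 + 0.0052 + 0.1184 + 0.0082 + 0.0708 + 0.1281 = 0.4660
D = 1 − ½ × 0.4660 = 1 − 0.23300 = 0.76700
D = 0.76700 > 0.5 → Yes.

Yes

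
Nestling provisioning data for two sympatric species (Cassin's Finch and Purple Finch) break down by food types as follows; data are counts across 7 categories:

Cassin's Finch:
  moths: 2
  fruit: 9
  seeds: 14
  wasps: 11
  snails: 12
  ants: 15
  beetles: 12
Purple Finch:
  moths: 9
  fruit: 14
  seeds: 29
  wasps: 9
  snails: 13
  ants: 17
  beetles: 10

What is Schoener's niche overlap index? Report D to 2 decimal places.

Proportions for Cassin's Finch (n=75): 2/75=0.0267, 9/75=0.1200, 14/75=0.1867, 11/75=0.1467, 12/75=0.1600, 15/75=0.2000, 12/75=0.1600
Proportions for Purple Finch (n=101): 9/101=0.0891, 14/101=0.1386, 29/101=0.2871, 9/101=0.0891, 13/101=0.1287, 17/101=0.1683, 10/101=0.0990
Σ|p₁ᵢ − p₂ᵢ| = 0.0624 + 0.0186 + 0.1004 + 0.0576 + 0.0313 + 0.0317 + 0.0610 = 0.3630
D = 1 − ½ × 0.3630 = 1 − 0.18150 = 0.81850

0.82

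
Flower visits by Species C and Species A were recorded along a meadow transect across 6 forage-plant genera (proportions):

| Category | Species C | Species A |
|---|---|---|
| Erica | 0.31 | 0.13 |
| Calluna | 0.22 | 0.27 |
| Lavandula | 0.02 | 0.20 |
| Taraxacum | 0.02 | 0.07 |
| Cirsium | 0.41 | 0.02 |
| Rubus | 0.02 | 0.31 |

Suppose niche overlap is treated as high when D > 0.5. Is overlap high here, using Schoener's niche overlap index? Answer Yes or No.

Σ|p₁ᵢ − p₂ᵢ| = 0.18 + 0.05 + 0.18 + 0.05 + 0.39 + 0.29 = 1.14
D = 1 − ½ × 1.14 = 1 − 0.570 = 0.4300
D = 0.4300 < 0.5 → No.

No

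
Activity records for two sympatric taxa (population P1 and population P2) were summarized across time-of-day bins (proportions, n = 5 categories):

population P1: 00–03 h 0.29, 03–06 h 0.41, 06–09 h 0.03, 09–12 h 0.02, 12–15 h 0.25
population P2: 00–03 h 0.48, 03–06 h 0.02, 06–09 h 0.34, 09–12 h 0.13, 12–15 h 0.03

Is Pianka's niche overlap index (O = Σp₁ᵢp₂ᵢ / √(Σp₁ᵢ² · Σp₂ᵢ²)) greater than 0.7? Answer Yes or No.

No

Σ p₁ᵢp₂ᵢ = 0.1392 + 0.0082 + 0.0102 + 0.0026 + 0.0075 = 0.1677
Σp_1ᵢ² = 0.29² + 0.41² + 0.03² + 0.02² + 0.25² = 0.0841 + 0.1681 + 0.0009 + 0.0004 + 0.0625 = 0.3160
Σp_2ᵢ² = 0.48² + 0.02² + 0.34² + 0.13² + 0.03² = 0.2304 + 0.0004 + 0.1156 + 0.0169 + 0.0009 = 0.3642
O = 0.1677 / √(0.3160 × 0.3642) = 0.1677 / 0.33925 = 0.4943
O = 0.4943 < 0.7 → No.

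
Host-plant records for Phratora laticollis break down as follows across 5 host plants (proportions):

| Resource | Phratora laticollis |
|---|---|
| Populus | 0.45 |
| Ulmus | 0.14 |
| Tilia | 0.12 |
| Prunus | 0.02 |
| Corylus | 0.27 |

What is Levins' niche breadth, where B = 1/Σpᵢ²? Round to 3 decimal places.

3.228

Σpᵢ² = 0.45² + 0.14² + 0.12² + 0.02² + 0.27² = 0.2025 + 0.0196 + 0.0144 + 0.0004 + 0.0729 = 0.3098
B = 1 / 0.3098 = 3.22789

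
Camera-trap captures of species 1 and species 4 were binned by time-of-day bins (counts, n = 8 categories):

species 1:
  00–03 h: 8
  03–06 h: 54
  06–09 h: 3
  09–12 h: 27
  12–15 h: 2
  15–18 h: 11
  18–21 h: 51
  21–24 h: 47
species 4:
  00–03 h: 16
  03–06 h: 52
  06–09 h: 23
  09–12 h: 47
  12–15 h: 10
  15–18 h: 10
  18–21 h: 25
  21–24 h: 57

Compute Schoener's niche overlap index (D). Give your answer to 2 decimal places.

0.79

Proportions for species 1 (n=203): 8/203=0.0394, 54/203=0.2660, 3/203=0.0148, 27/203=0.1330, 2/203=0.0099, 11/203=0.0542, 51/203=0.2512, 47/203=0.2315
Proportions for species 4 (n=240): 16/240=0.0667, 52/240=0.2167, 23/240=0.0958, 47/240=0.1958, 10/240=0.0417, 10/240=0.0417, 25/240=0.1042, 57/240=0.2375
Σ|p₁ᵢ − p₂ᵢ| = 0.0273 + 0.0493 + 0.0810 + 0.0628 + 0.0318 + 0.0125 + 0.1470 + 0.0060 = 0.4177
D = 1 − ½ × 0.4177 = 1 − 0.20885 = 0.79115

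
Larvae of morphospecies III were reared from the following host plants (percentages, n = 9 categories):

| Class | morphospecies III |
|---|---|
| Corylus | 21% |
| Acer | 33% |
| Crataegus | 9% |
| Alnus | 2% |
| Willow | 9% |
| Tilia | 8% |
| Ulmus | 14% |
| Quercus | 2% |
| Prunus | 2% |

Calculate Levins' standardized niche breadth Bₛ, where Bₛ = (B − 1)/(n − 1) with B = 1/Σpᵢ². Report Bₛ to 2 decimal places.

0.51

Convert percentages to proportions (divide by 100).
Σpᵢ² = 0.21² + 0.33² + 0.09² + 0.02² + 0.09² + 0.08² + 0.14² + 0.02² + 0.02² = 0.0441 + 0.1089 + 0.0081 + 0.0004 + 0.0081 + 0.0064 + 0.0196 + 0.0004 + 0.0004 = 0.1964
B = 1 / 0.1964 = 5.0916
Bₛ = (B − 1)/(n − 1) = (5.0916 − 1)/(9 − 1) = 4.0916/8 = 0.5115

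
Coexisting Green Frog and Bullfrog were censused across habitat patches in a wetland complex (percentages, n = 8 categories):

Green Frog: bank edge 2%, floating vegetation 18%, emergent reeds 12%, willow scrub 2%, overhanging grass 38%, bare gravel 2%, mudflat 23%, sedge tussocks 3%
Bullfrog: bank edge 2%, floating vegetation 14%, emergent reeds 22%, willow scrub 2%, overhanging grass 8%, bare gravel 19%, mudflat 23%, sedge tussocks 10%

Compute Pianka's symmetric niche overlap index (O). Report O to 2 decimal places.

0.69

Convert percentages to proportions (divide by 100).
Σ p₁ᵢp₂ᵢ = 0.0004 + 0.0252 + 0.0264 + 0.0004 + 0.0304 + 0.0038 + 0.0529 + 0.0030 = 0.1425
Σp_1ᵢ² = 0.02² + 0.18² + 0.12² + 0.02² + 0.38² + 0.02² + 0.23² + 0.03² = 0.0004 + 0.0324 + 0.0144 + 0.0004 + 0.1444 + 0.0004 + 0.0529 + 0.0009 = 0.2462
Σp_2ᵢ² = 0.02² + 0.14² + 0.22² + 0.02² + 0.08² + 0.19² + 0.23² + 0.10² = 0.0004 + 0.0196 + 0.0484 + 0.0004 + 0.0064 + 0.0361 + 0.0529 + 0.0100 = 0.1742
O = 0.1425 / √(0.2462 × 0.1742) = 0.1425 / 0.20709 = 0.6881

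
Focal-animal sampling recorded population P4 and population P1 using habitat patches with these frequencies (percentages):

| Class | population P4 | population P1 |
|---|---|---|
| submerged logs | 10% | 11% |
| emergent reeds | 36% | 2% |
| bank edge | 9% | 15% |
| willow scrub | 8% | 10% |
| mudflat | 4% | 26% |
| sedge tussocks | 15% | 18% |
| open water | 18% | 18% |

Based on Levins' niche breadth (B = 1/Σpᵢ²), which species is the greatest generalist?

Convert percentages to proportions (divide by 100).
Σp_P4ᵢ² = 0.10² + 0.36² + 0.09² + 0.08² + 0.04² + 0.15² + 0.18² = 0.0100 + 0.1296 + 0.0081 + 0.0064 + 0.0016 + 0.0225 + 0.0324 = 0.2106
B_P4 = 1 / 0.2106 = 4.7483
Σp_P1ᵢ² = 0.11² + 0.02² + 0.15² + 0.10² + 0.26² + 0.18² + 0.18² = 0.0121 + 0.0004 + 0.0225 + 0.0100 + 0.0676 + 0.0324 + 0.0324 = 0.1774
B_P1 = 1 / 0.1774 = 5.6370
Highest B → broadest niche (most generalist): population P1 (B = 5.64).

population P1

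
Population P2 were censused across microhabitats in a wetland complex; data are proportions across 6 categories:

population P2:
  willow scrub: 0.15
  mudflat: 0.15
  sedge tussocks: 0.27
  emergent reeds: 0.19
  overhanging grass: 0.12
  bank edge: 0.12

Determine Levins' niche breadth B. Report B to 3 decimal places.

Σpᵢ² = 0.15² + 0.15² + 0.27² + 0.19² + 0.12² + 0.12² = 0.0225 + 0.0225 + 0.0729 + 0.0361 + 0.0144 + 0.0144 = 0.1828
B = 1 / 0.1828 = 5.47046

5.470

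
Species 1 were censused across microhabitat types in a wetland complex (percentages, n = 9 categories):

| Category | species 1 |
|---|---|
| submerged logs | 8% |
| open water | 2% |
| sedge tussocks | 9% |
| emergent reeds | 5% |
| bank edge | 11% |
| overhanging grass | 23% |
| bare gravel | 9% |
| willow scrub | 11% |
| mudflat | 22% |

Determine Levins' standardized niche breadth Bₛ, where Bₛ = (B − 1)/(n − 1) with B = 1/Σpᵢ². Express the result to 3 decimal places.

Convert percentages to proportions (divide by 100).
Σpᵢ² = 0.08² + 0.02² + 0.09² + 0.05² + 0.11² + 0.23² + 0.09² + 0.11² + 0.22² = 0.0064 + 0.0004 + 0.0081 + 0.0025 + 0.0121 + 0.0529 + 0.0081 + 0.0121 + 0.0484 = 0.1510
B = 1 / 0.1510 = 6.62252
Bₛ = (B − 1)/(n − 1) = (6.62252 − 1)/(9 − 1) = 5.62252/8 = 0.70282

0.703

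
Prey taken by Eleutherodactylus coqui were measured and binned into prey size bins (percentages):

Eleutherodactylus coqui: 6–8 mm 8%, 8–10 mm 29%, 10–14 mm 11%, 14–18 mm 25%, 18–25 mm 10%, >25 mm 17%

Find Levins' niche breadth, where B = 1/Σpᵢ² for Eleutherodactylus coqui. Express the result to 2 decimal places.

Convert percentages to proportions (divide by 100).
Σpᵢ² = 0.08² + 0.29² + 0.11² + 0.25² + 0.10² + 0.17² = 0.0064 + 0.0841 + 0.0121 + 0.0625 + 0.0100 + 0.0289 = 0.2040
B = 1 / 0.2040 = 4.9020

4.90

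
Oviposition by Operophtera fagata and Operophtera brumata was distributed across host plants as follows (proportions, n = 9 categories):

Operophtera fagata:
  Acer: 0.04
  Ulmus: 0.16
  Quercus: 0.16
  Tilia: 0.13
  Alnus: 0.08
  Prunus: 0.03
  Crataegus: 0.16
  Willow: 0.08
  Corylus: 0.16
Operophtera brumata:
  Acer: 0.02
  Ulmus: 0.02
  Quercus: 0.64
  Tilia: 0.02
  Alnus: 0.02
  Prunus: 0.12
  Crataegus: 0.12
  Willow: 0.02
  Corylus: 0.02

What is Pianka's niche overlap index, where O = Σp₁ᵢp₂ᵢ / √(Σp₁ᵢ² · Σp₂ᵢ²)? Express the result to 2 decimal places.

Σ p₁ᵢp₂ᵢ = 0.0008 + 0.0032 + 0.1024 + 0.0026 + 0.0016 + 0.0036 + 0.0192 + 0.0016 + 0.0032 = 0.1382
Σp_1ᵢ² = 0.04² + 0.16² + 0.16² + 0.13² + 0.08² + 0.03² + 0.16² + 0.08² + 0.16² = 0.0016 + 0.0256 + 0.0256 + 0.0169 + 0.0064 + 0.0009 + 0.0256 + 0.0064 + 0.0256 = 0.1346
Σp_2ᵢ² = 0.02² + 0.02² + 0.64² + 0.02² + 0.02² + 0.12² + 0.12² + 0.02² + 0.02² = 0.0004 + 0.0004 + 0.4096 + 0.0004 + 0.0004 + 0.0144 + 0.0144 + 0.0004 + 0.0004 = 0.4408
O = 0.1382 / √(0.1346 × 0.4408) = 0.1382 / 0.24358 = 0.5674

0.57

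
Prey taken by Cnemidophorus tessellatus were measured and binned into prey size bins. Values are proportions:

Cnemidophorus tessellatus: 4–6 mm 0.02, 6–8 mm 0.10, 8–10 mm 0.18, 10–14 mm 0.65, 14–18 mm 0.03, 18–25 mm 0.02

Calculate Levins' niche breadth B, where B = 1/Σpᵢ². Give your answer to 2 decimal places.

2.14

Σpᵢ² = 0.02² + 0.10² + 0.18² + 0.65² + 0.03² + 0.02² = 0.0004 + 0.0100 + 0.0324 + 0.4225 + 0.0009 + 0.0004 = 0.4666
B = 1 / 0.4666 = 2.1432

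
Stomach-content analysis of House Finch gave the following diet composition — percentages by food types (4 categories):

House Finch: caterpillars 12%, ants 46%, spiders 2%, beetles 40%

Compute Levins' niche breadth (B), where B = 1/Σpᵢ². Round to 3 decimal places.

2.588

Convert percentages to proportions (divide by 100).
Σpᵢ² = 0.12² + 0.46² + 0.02² + 0.40² = 0.0144 + 0.2116 + 0.0004 + 0.1600 = 0.3864
B = 1 / 0.3864 = 2.58799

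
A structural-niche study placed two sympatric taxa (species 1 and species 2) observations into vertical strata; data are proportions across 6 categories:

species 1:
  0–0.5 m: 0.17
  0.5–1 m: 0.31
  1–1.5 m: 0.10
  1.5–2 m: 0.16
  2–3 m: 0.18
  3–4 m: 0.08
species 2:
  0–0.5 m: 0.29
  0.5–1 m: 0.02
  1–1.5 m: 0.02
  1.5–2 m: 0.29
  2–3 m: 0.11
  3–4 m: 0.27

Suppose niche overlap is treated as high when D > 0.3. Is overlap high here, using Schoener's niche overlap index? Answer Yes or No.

Σ|p₁ᵢ − p₂ᵢ| = 0.12 + 0.29 + 0.08 + 0.13 + 0.07 + 0.19 = 0.88
D = 1 − ½ × 0.88 = 1 − 0.440 = 0.5600
D = 0.5600 > 0.3 → Yes.

Yes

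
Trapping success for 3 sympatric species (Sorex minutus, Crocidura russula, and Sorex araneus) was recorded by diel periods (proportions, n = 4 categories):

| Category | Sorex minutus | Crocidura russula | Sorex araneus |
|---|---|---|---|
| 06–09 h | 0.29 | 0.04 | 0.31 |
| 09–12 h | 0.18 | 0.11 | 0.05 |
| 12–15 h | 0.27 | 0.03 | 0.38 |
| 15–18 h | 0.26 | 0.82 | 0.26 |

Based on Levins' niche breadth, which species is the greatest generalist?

Sorex minutus

Σp_minuᵢ² = 0.29² + 0.18² + 0.27² + 0.26² = 0.0841 + 0.0324 + 0.0729 + 0.0676 = 0.2570
B_minu = 1 / 0.2570 = 3.8911
Σp_russᵢ² = 0.04² + 0.11² + 0.03² + 0.82² = 0.0016 + 0.0121 + 0.0009 + 0.6724 = 0.6870
B_russ = 1 / 0.6870 = 1.4556
Σp_aranᵢ² = 0.31² + 0.05² + 0.38² + 0.26² = 0.0961 + 0.0025 + 0.1444 + 0.0676 = 0.3106
B_aran = 1 / 0.3106 = 3.2196
Highest B → broadest niche (most generalist): Sorex minutus (B = 3.89).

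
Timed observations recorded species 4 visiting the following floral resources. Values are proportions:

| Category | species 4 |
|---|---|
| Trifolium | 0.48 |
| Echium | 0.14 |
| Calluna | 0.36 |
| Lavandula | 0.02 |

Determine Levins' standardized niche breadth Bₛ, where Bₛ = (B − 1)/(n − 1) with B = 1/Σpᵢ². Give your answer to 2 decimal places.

0.54

Σpᵢ² = 0.48² + 0.14² + 0.36² + 0.02² = 0.2304 + 0.0196 + 0.1296 + 0.0004 = 0.3800
B = 1 / 0.3800 = 2.6316
Bₛ = (B − 1)/(n − 1) = (2.6316 − 1)/(4 − 1) = 1.6316/3 = 0.5439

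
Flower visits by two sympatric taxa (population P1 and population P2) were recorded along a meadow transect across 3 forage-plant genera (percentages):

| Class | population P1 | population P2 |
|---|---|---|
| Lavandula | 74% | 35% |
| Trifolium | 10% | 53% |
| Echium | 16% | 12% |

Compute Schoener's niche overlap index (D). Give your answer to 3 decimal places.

Convert percentages to proportions (divide by 100).
Σ|p₁ᵢ − p₂ᵢ| = 0.39 + 0.43 + 0.04 = 0.86
D = 1 − ½ × 0.86 = 1 − 0.430 = 0.57000

0.570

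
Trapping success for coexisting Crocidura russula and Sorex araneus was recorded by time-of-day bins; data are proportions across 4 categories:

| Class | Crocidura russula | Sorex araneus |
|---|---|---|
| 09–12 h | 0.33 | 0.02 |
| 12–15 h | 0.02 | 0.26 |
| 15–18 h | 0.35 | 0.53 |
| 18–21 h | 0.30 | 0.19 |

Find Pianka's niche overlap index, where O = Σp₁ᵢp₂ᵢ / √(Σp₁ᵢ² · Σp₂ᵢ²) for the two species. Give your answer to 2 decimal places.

0.72

Σ p₁ᵢp₂ᵢ = 0.0066 + 0.0052 + 0.1855 + 0.0570 = 0.2543
Σp_1ᵢ² = 0.33² + 0.02² + 0.35² + 0.30² = 0.1089 + 0.0004 + 0.1225 + 0.0900 = 0.3218
Σp_2ᵢ² = 0.02² + 0.26² + 0.53² + 0.19² = 0.0004 + 0.0676 + 0.2809 + 0.0361 = 0.3850
O = 0.2543 / √(0.3218 × 0.3850) = 0.2543 / 0.35198 = 0.7225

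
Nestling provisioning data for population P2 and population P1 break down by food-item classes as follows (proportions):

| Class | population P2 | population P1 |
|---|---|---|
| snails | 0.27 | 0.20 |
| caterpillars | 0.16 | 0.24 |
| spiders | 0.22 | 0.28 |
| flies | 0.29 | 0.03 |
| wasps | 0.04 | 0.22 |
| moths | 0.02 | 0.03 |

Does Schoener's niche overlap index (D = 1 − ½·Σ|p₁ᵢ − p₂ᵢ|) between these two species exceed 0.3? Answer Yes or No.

Σ|p₁ᵢ − p₂ᵢ| = 0.07 + 0.08 + 0.06 + 0.26 + 0.18 + 0.01 = 0.66
D = 1 − ½ × 0.66 = 1 − 0.330 = 0.6700
D = 0.6700 > 0.3 → Yes.

Yes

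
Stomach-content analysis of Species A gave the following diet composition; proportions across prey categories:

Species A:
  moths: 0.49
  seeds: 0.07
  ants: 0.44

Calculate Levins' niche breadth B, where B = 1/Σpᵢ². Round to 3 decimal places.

Σpᵢ² = 0.49² + 0.07² + 0.44² = 0.2401 + 0.0049 + 0.1936 = 0.4386
B = 1 / 0.4386 = 2.27998

2.280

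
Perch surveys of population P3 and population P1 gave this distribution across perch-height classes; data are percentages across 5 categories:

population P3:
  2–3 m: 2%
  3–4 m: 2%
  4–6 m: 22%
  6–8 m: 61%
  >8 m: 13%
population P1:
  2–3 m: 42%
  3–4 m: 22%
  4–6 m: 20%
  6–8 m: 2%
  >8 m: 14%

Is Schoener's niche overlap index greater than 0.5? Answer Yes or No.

No

Convert percentages to proportions (divide by 100).
Σ|p₁ᵢ − p₂ᵢ| = 0.40 + 0.20 + 0.02 + 0.59 + 0.01 = 1.22
D = 1 − ½ × 1.22 = 1 − 0.610 = 0.3900
D = 0.3900 < 0.5 → No.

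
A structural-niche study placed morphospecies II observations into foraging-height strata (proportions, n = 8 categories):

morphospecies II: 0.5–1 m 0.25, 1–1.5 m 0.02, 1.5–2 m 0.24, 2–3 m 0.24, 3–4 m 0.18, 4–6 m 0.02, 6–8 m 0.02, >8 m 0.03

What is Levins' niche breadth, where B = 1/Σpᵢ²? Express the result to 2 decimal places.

Σpᵢ² = 0.25² + 0.02² + 0.24² + 0.24² + 0.18² + 0.02² + 0.02² + 0.03² = 0.0625 + 0.0004 + 0.0576 + 0.0576 + 0.0324 + 0.0004 + 0.0004 + 0.0009 = 0.2122
B = 1 / 0.2122 = 4.7125

4.71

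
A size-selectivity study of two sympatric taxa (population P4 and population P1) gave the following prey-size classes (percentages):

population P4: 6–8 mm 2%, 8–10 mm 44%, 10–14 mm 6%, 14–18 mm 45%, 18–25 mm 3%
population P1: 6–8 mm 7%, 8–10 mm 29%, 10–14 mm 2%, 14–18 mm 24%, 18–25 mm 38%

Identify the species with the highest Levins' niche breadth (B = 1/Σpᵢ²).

Convert percentages to proportions (divide by 100).
Σp_P4ᵢ² = 0.02² + 0.44² + 0.06² + 0.45² + 0.03² = 0.0004 + 0.1936 + 0.0036 + 0.2025 + 0.0009 = 0.4010
B_P4 = 1 / 0.4010 = 2.4938
Σp_P1ᵢ² = 0.07² + 0.29² + 0.02² + 0.24² + 0.38² = 0.0049 + 0.0841 + 0.0004 + 0.0576 + 0.1444 = 0.2914
B_P1 = 1 / 0.2914 = 3.4317
Highest B → broadest niche (most generalist): population P1 (B = 3.43).

population P1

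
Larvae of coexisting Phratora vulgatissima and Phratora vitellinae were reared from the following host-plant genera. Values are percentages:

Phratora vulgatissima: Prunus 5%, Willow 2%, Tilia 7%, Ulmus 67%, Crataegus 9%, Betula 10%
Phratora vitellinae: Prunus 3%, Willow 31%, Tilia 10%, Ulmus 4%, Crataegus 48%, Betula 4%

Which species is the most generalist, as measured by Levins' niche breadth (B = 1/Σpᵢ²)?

Convert percentages to proportions (divide by 100).
Σp_vulgᵢ² = 0.05² + 0.02² + 0.07² + 0.67² + 0.09² + 0.10² = 0.0025 + 0.0004 + 0.0049 + 0.4489 + 0.0081 + 0.0100 = 0.4748
B_vulg = 1 / 0.4748 = 2.1061
Σp_viteᵢ² = 0.03² + 0.31² + 0.10² + 0.04² + 0.48² + 0.04² = 0.0009 + 0.0961 + 0.0100 + 0.0016 + 0.2304 + 0.0016 = 0.3406
B_vite = 1 / 0.3406 = 2.9360
Highest B → broadest niche (most generalist): Phratora vitellinae (B = 2.94).

Phratora vitellinae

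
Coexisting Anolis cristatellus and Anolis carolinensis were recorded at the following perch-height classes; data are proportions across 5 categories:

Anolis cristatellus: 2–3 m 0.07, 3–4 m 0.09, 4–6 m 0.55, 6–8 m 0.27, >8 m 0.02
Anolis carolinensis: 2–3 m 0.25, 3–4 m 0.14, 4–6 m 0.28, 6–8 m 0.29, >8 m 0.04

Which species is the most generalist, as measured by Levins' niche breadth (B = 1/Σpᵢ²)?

Anolis carolinensis

Σp_crisᵢ² = 0.07² + 0.09² + 0.55² + 0.27² + 0.02² = 0.0049 + 0.0081 + 0.3025 + 0.0729 + 0.0004 = 0.3888
B_cris = 1 / 0.3888 = 2.5720
Σp_caroᵢ² = 0.25² + 0.14² + 0.28² + 0.29² + 0.04² = 0.0625 + 0.0196 + 0.0784 + 0.0841 + 0.0016 = 0.2462
B_caro = 1 / 0.2462 = 4.0617
Highest B → broadest niche (most generalist): Anolis carolinensis (B = 4.06).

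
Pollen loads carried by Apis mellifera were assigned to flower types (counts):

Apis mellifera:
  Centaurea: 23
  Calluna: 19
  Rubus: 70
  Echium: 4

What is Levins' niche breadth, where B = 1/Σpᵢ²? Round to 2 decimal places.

Proportions for Apis mellifera (n=116): 23/116=0.1983, 19/116=0.1638, 70/116=0.6034, 4/116=0.0345
Σpᵢ² = 0.1983² + 0.1638² + 0.6034² + 0.0345² = 0.039323 + 0.026830 + 0.364092 + 0.001190 = 0.431435
B = 1 / 0.431435 = 2.3178

2.32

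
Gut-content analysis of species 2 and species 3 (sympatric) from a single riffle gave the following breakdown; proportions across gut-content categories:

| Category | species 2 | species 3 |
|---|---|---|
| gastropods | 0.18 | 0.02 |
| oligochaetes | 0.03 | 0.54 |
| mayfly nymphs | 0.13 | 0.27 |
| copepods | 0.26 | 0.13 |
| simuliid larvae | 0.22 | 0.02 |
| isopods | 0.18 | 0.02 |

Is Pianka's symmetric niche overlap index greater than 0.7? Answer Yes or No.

Σ p₁ᵢp₂ᵢ = 0.0036 + 0.0162 + 0.0351 + 0.0338 + 0.0044 + 0.0036 = 0.0967
Σp_1ᵢ² = 0.18² + 0.03² + 0.13² + 0.26² + 0.22² + 0.18² = 0.0324 + 0.0009 + 0.0169 + 0.0676 + 0.0484 + 0.0324 = 0.1986
Σp_2ᵢ² = 0.02² + 0.54² + 0.27² + 0.13² + 0.02² + 0.02² = 0.0004 + 0.2916 + 0.0729 + 0.0169 + 0.0004 + 0.0004 = 0.3826
O = 0.0967 / √(0.1986 × 0.3826) = 0.0967 / 0.27565 = 0.3508
O = 0.3508 < 0.7 → No.

No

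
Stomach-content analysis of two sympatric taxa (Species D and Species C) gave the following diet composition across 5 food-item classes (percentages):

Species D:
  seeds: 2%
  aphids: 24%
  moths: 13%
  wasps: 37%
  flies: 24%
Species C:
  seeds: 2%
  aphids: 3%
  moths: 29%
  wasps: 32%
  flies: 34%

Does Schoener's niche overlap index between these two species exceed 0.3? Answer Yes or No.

Yes

Convert percentages to proportions (divide by 100).
Σ|p₁ᵢ − p₂ᵢ| = 0.00 + 0.21 + 0.16 + 0.05 + 0.10 = 0.52
D = 1 − ½ × 0.52 = 1 − 0.260 = 0.7400
D = 0.7400 > 0.3 → Yes.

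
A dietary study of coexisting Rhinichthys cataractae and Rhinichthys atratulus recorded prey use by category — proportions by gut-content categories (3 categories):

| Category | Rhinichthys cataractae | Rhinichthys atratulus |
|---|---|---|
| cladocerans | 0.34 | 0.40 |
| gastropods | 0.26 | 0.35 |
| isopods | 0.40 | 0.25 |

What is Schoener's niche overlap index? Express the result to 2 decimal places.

Σ|p₁ᵢ − p₂ᵢ| = 0.06 + 0.09 + 0.15 = 0.30
D = 1 − ½ × 0.30 = 1 − 0.150 = 0.8500

0.85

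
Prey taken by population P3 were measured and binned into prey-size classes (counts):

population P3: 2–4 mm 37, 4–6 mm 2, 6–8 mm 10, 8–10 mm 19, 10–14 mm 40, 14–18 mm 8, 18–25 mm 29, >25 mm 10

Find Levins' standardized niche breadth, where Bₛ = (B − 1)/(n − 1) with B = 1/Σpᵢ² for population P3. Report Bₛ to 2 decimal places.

0.63

Proportions for population P3 (n=155): 37/155=0.2387, 2/155=0.0129, 10/155=0.0645, 19/155=0.1226, 40/155=0.2581, 8/155=0.0516, 29/155=0.1871, 10/155=0.0645
Σpᵢ² = 0.2387² + 0.0129² + 0.0645² + 0.1226² + 0.2581² + 0.0516² + 0.1871² + 0.0645² = 0.056978 + 0.000166 + 0.004160 + 0.015031 + 0.066616 + 0.002663 + 0.035006 + 0.004160 = 0.184780
B = 1 / 0.184780 = 5.4118
Bₛ = (B − 1)/(n − 1) = (5.4118 − 1)/(8 − 1) = 4.4118/7 = 0.6303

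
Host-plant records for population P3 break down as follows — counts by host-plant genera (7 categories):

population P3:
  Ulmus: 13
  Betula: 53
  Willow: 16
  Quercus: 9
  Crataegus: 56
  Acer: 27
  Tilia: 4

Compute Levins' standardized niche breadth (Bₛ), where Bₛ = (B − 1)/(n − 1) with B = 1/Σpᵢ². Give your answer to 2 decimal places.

Proportions for population P3 (n=178): 13/178=0.0730, 53/178=0.2978, 16/178=0.0899, 9/178=0.0506, 56/178=0.3146, 27/178=0.1517, 4/178=0.0225
Σpᵢ² = 0.0730² + 0.2978² + 0.0899² + 0.0506² + 0.3146² + 0.1517² + 0.0225² = 0.005329 + 0.088685 + 0.008082 + 0.002560 + 0.098973 + 0.023013 + 0.000506 = 0.227148
B = 1 / 0.227148 = 4.4024
Bₛ = (B − 1)/(n − 1) = (4.4024 − 1)/(7 − 1) = 3.4024/6 = 0.5671

0.57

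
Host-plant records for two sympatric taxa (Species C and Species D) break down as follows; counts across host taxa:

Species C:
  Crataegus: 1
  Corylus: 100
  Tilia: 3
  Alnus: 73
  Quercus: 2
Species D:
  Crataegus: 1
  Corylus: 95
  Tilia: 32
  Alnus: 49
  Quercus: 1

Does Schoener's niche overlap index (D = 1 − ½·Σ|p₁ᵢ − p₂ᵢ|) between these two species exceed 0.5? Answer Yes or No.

Yes

Proportions for Species C (n=179): 1/179=0.0056, 100/179=0.5587, 3/179=0.0168, 73/179=0.4078, 2/179=0.0112
Proportions for Species D (n=178): 1/178=0.0056, 95/178=0.5337, 32/178=0.1798, 49/178=0.2753, 1/178=0.0056
Σ|p₁ᵢ − p₂ᵢ| = 0.0000 + 0.0250 + 0.1630 + 0.1325 + 0.0056 = 0.3261
D = 1 − ½ × 0.3261 = 1 − 0.16305 = 0.83695
D = 0.83695 > 0.5 → Yes.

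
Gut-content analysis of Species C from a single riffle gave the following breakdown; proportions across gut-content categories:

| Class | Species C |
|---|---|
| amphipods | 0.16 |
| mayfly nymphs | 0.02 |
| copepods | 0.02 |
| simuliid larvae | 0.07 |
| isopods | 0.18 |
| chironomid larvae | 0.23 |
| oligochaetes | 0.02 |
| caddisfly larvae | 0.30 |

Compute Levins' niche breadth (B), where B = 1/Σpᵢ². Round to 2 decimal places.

Σpᵢ² = 0.16² + 0.02² + 0.02² + 0.07² + 0.18² + 0.23² + 0.02² + 0.30² = 0.0256 + 0.0004 + 0.0004 + 0.0049 + 0.0324 + 0.0529 + 0.0004 + 0.0900 = 0.2070
B = 1 / 0.2070 = 4.8309

4.83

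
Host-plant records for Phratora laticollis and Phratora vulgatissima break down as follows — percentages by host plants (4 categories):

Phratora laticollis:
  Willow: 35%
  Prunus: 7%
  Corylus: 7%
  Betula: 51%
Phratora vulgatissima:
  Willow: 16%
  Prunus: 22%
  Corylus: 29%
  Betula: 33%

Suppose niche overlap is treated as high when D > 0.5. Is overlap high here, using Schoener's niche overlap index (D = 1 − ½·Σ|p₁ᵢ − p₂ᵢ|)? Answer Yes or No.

Convert percentages to proportions (divide by 100).
Σ|p₁ᵢ − p₂ᵢ| = 0.19 + 0.15 + 0.22 + 0.18 = 0.74
D = 1 − ½ × 0.74 = 1 − 0.370 = 0.6300
D = 0.6300 > 0.5 → Yes.

Yes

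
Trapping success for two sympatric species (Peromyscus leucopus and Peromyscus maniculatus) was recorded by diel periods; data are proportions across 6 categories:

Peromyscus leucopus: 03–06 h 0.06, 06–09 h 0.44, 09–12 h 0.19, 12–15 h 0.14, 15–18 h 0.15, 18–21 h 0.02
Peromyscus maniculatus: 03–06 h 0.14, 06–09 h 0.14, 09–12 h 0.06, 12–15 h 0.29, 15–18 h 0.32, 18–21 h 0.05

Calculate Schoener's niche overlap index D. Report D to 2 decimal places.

Σ|p₁ᵢ − p₂ᵢ| = 0.08 + 0.30 + 0.13 + 0.15 + 0.17 + 0.03 = 0.86
D = 1 − ½ × 0.86 = 1 − 0.430 = 0.5700

0.57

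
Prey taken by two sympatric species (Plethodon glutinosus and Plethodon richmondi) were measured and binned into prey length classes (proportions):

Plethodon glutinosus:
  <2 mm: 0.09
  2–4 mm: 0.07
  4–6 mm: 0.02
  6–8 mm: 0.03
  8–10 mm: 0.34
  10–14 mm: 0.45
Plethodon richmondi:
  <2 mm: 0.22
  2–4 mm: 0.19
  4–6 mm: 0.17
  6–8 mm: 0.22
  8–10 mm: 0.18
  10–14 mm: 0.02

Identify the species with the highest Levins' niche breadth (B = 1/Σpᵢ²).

Σp_glutᵢ² = 0.09² + 0.07² + 0.02² + 0.03² + 0.34² + 0.45² = 0.0081 + 0.0049 + 0.0004 + 0.0009 + 0.1156 + 0.2025 = 0.3324
B_glut = 1 / 0.3324 = 3.0084
Σp_richᵢ² = 0.22² + 0.19² + 0.17² + 0.22² + 0.18² + 0.02² = 0.0484 + 0.0361 + 0.0289 + 0.0484 + 0.0324 + 0.0004 = 0.1946
B_rich = 1 / 0.1946 = 5.1387
Highest B → broadest niche (most generalist): Plethodon richmondi (B = 5.14).

Plethodon richmondi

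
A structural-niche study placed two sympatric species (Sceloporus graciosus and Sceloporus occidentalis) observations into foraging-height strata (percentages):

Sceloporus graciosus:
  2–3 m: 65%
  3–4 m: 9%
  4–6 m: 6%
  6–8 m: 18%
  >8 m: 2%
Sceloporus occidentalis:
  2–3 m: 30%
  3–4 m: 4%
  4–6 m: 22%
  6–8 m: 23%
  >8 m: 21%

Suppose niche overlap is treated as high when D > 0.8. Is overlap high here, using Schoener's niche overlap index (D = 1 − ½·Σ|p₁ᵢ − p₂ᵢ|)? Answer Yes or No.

Convert percentages to proportions (divide by 100).
Σ|p₁ᵢ − p₂ᵢ| = 0.35 + 0.05 + 0.16 + 0.05 + 0.19 = 0.80
D = 1 − ½ × 0.80 = 1 − 0.400 = 0.6000
D = 0.6000 < 0.8 → No.

No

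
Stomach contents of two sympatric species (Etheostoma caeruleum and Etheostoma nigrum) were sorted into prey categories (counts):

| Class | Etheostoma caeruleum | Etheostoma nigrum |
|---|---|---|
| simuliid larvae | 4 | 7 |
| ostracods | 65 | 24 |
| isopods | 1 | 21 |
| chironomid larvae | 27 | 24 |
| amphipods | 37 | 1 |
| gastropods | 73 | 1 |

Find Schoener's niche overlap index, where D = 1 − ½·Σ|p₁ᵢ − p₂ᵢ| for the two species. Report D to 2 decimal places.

Proportions for Etheostoma caeruleum (n=207): 4/207=0.0193, 65/207=0.3140, 1/207=0.0048, 27/207=0.1304, 37/207=0.1787, 73/207=0.3527
Proportions for Etheostoma nigrum (n=78): 7/78=0.0897, 24/78=0.3077, 21/78=0.2692, 24/78=0.3077, 1/78=0.0128, 1/78=0.0128
Σ|p₁ᵢ − p₂ᵢ| = 0.0704 + 0.0063 + 0.2644 + 0.1773 + 0.1659 + 0.3399 = 1.0242
D = 1 − ½ × 1.0242 = 1 − 0.51210 = 0.48790

0.49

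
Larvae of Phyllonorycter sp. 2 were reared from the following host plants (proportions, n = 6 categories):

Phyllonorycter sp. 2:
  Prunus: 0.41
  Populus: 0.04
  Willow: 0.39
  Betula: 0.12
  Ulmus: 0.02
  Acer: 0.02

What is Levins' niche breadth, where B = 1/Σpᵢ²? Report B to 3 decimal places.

2.967

Σpᵢ² = 0.41² + 0.04² + 0.39² + 0.12² + 0.02² + 0.02² = 0.1681 + 0.0016 + 0.1521 + 0.0144 + 0.0004 + 0.0004 = 0.3370
B = 1 / 0.3370 = 2.96736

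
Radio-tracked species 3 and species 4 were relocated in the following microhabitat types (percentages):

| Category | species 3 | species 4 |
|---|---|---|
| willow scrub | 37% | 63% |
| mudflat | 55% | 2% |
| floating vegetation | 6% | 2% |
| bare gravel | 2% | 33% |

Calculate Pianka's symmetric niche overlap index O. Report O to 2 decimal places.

0.53

Convert percentages to proportions (divide by 100).
Σ p₁ᵢp₂ᵢ = 0.2331 + 0.0110 + 0.0012 + 0.0066 = 0.2519
Σp_1ᵢ² = 0.37² + 0.55² + 0.06² + 0.02² = 0.1369 + 0.3025 + 0.0036 + 0.0004 = 0.4434
Σp_2ᵢ² = 0.63² + 0.02² + 0.02² + 0.33² = 0.3969 + 0.0004 + 0.0004 + 0.1089 = 0.5066
O = 0.2519 / √(0.4434 × 0.5066) = 0.2519 / 0.47395 = 0.5315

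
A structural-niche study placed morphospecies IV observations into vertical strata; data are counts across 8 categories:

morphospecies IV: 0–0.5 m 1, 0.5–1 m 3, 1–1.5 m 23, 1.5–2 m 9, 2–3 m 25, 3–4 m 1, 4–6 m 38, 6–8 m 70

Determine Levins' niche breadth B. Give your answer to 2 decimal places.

Proportions for morphospecies IV (n=170): 1/170=0.0059, 3/170=0.0176, 23/170=0.1353, 9/170=0.0529, 25/170=0.1471, 1/170=0.0059, 38/170=0.2235, 70/170=0.4118
Σpᵢ² = 0.0059² + 0.0176² + 0.1353² + 0.0529² + 0.1471² + 0.0059² + 0.2235² + 0.4118² = 0.000035 + 0.000310 + 0.018306 + 0.002798 + 0.021638 + 0.000035 + 0.049952 + 0.169579 = 0.262653
B = 1 / 0.262653 = 3.8073

3.81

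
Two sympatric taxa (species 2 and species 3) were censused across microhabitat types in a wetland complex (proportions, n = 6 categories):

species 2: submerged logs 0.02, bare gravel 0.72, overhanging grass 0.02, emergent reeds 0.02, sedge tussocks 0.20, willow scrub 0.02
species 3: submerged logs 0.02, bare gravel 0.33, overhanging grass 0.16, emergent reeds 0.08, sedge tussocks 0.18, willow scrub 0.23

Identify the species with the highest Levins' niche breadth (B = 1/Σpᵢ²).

Σp_2ᵢ² = 0.02² + 0.72² + 0.02² + 0.02² + 0.20² + 0.02² = 0.0004 + 0.5184 + 0.0004 + 0.0004 + 0.0400 + 0.0004 = 0.5600
B_2 = 1 / 0.5600 = 1.7857
Σp_3ᵢ² = 0.02² + 0.33² + 0.16² + 0.08² + 0.18² + 0.23² = 0.0004 + 0.1089 + 0.0256 + 0.0064 + 0.0324 + 0.0529 = 0.2266
B_3 = 1 / 0.2266 = 4.4131
Highest B → broadest niche (most generalist): species 3 (B = 4.41).

species 3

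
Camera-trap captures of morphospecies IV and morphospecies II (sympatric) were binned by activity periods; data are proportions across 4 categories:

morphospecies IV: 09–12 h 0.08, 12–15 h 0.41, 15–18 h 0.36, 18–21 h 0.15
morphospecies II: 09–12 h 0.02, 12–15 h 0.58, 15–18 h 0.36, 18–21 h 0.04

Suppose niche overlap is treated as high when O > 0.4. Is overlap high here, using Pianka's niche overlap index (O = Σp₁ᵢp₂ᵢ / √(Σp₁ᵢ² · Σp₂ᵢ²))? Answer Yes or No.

Yes

Σ p₁ᵢp₂ᵢ = 0.0016 + 0.2378 + 0.1296 + 0.0060 = 0.3750
Σp_1ᵢ² = 0.08² + 0.41² + 0.36² + 0.15² = 0.0064 + 0.1681 + 0.1296 + 0.0225 = 0.3266
Σp_2ᵢ² = 0.02² + 0.58² + 0.36² + 0.04² = 0.0004 + 0.3364 + 0.1296 + 0.0016 = 0.4680
O = 0.3750 / √(0.3266 × 0.4680) = 0.3750 / 0.39096 = 0.9592
O = 0.9592 > 0.4 → Yes.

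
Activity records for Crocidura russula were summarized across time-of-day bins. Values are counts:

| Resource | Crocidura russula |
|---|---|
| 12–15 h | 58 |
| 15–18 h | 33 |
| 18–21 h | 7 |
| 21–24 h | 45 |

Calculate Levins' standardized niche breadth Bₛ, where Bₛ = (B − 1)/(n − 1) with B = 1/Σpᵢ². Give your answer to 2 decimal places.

Proportions for Crocidura russula (n=143): 58/143=0.4056, 33/143=0.2308, 7/143=0.0490, 45/143=0.3147
Σpᵢ² = 0.4056² + 0.2308² + 0.0490² + 0.3147² = 0.164511 + 0.053269 + 0.002401 + 0.099036 = 0.319217
B = 1 / 0.319217 = 3.1327
Bₛ = (B − 1)/(n − 1) = (3.1327 − 1)/(4 − 1) = 2.1327/3 = 0.7109

0.71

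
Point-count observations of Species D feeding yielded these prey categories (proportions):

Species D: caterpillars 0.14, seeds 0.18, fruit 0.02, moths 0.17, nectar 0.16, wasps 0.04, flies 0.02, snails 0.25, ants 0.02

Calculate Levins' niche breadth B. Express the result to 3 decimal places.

Σpᵢ² = 0.14² + 0.18² + 0.02² + 0.17² + 0.16² + 0.04² + 0.02² + 0.25² + 0.02² = 0.0196 + 0.0324 + 0.0004 + 0.0289 + 0.0256 + 0.0016 + 0.0004 + 0.0625 + 0.0004 = 0.1718
B = 1 / 0.1718 = 5.82072

5.821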